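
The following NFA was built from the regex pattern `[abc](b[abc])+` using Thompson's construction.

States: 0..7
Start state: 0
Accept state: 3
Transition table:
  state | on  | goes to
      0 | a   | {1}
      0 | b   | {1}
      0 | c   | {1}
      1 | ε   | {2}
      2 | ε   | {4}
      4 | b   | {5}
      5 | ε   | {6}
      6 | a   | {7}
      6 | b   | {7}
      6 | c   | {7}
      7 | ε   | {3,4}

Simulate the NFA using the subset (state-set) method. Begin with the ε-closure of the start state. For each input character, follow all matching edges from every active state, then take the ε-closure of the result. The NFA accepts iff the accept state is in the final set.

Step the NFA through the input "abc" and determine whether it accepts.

Answer: ACCEPT

Trace:
S₀ = ε-closure({0}) = {0}
'a' @ 1: {1,2,4}
'b' @ 2: {5,6}
'c' @ 3: {3,4,7}  (accept∈set)
end set {3,4,7} — state 3 in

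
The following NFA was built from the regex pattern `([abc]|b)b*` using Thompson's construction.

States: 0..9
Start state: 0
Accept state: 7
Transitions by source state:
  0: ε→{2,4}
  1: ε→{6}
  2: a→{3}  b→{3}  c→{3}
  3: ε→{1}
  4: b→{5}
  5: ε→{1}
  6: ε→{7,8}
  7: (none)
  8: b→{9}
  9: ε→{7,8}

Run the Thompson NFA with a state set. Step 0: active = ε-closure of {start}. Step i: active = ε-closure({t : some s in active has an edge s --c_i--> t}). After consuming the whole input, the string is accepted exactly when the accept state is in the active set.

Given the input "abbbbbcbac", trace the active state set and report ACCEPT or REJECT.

Answer: REJECT

Trace:
start: ε-closure({0}) = {0,2,4}
'a' @ 1: {1,3,6,7,8}  (accept∈set)
'b' @ 2: {7,8,9}  (accept∈set)
'b' @ 3: {7,8,9}  (accept∈set)
'b' @ 4: {7,8,9}  (accept∈set)
'b' @ 5: {7,8,9}  (accept∈set)
'b' @ 6: {7,8,9}  (accept∈set)
'c' @ 7: {}  — dead — no transitions
rest 'bac' ignored (set empty)
final: {}; accept 7 not in set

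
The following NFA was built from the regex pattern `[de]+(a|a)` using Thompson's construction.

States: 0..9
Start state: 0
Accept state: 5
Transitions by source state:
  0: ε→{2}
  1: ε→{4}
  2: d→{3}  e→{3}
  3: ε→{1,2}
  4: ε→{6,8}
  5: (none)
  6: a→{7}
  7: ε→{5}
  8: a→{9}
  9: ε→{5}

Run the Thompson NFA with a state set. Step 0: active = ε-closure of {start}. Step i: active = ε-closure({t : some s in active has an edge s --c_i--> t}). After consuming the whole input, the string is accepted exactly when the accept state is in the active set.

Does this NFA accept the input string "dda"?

Answer: ACCEPT

Steps:
S₀ = ε-closure({0}) = {0,2}
'd' @ 1: {1,2,3,4,6,8}
'd' @ 2: {1,2,3,4,6,8}
'a' @ 3: {5,7,9}  [accepting]
final: {5,7,9}; accept 5 in set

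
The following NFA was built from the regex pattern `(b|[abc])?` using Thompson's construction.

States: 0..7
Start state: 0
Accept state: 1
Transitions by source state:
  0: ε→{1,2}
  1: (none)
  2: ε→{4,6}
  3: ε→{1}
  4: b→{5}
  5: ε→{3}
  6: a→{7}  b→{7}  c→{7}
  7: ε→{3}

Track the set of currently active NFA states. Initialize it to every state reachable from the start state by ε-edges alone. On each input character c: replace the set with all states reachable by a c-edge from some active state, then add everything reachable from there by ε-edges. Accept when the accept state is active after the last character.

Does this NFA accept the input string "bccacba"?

Answer: REJECT

Trace:
initial (ε-close {0}): {0,1,2,4,6}
'b' @ 1: {1,3,5,7}  ✓accept
'c' @ 2: {}  — state set empty
rest 'cacba' ignored (set empty)
final: {}; accept 1 not in set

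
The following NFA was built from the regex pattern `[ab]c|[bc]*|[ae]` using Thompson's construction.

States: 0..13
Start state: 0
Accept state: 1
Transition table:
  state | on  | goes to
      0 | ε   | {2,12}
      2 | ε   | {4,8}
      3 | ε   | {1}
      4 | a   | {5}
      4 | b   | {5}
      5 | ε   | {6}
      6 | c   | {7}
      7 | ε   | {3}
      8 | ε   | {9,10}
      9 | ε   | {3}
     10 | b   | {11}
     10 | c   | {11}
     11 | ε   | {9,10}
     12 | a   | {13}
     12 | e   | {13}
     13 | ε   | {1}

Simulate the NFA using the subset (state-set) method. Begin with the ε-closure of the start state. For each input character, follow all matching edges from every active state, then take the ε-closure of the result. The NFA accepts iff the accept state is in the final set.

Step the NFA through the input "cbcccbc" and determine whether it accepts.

Answer: ACCEPT

Trace:
S₀ = ε-closure({0}) = {0,1,2,3,4,8,9,10,12}
'c' @ 1: {1,3,9,10,11}  ✓accept
'b' @ 2: {1,3,9,10,11}  ✓accept
'c' @ 3: {1,3,9,10,11}  ✓accept
'c' @ 4: {1,3,9,10,11}  ✓accept
'c' @ 5: {1,3,9,10,11}  ✓accept
'b' @ 6: {1,3,9,10,11}  ✓accept
'c' @ 7: {1,3,9,10,11}  ✓accept
end set {1,3,9,10,11} — state 1 in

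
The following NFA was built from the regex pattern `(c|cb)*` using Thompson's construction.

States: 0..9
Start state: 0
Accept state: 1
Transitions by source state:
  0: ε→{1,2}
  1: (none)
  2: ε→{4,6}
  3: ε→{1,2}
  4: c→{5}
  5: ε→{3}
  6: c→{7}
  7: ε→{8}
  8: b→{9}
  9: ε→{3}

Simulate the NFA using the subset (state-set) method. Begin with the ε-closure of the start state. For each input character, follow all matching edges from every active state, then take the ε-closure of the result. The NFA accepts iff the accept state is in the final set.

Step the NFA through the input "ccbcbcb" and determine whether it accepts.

Answer: ACCEPT

Trace:
initial (ε-close {0}): {0,1,2,4,6}
'c' @ 1: {1,2,3,4,5,6,7,8}  (accept∈set)
'c' @ 2: {1,2,3,4,5,6,7,8}  (accept∈set)
'b' @ 3: {1,2,3,4,6,9}  (accept∈set)
'c' @ 4: {1,2,3,4,5,6,7,8}  (accept∈set)
'b' @ 5: {1,2,3,4,6,9}  (accept∈set)
'c' @ 6: {1,2,3,4,5,6,7,8}  (accept∈set)
'b' @ 7: {1,2,3,4,6,9}  (accept∈set)
final: {1,2,3,4,6,9}; accept 1 in set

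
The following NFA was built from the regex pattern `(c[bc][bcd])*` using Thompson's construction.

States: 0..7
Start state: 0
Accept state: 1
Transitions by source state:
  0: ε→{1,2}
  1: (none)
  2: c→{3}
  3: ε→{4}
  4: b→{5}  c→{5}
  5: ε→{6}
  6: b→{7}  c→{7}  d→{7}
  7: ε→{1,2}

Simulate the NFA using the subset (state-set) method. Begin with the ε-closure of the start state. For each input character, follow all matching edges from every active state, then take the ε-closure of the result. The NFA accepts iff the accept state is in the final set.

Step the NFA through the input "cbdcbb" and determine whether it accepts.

Answer: ACCEPT

Derivation:
start: ε-closure({0}) = {0,1,2}
'c' @ 1: {3,4}
'b' @ 2: {5,6}
'd' @ 3: {1,2,7}  (accept∈set)
'c' @ 4: {3,4}
'b' @ 5: {5,6}
'b' @ 6: {1,2,7}  (accept∈set)
end set {1,2,7} — state 1 in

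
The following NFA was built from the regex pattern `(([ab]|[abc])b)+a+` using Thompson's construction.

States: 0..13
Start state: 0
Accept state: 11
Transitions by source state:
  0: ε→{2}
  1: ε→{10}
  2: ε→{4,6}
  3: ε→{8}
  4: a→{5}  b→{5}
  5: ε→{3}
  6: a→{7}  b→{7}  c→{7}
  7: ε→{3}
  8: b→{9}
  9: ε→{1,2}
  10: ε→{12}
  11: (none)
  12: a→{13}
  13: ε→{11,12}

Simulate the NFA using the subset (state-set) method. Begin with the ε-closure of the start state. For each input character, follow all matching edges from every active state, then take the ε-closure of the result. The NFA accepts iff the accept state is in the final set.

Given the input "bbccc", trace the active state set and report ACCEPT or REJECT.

S₀ = ε-closure({0}) = {0,2,4,6}
'b' @ 1: {3,5,7,8}
'b' @ 2: {1,2,4,6,9,10,12}
'c' @ 3: {3,7,8}
'c' @ 4: {}  — state set empty
rest 'c' ignored (set empty)
final: {}; accept 11 not in set

Answer: REJECT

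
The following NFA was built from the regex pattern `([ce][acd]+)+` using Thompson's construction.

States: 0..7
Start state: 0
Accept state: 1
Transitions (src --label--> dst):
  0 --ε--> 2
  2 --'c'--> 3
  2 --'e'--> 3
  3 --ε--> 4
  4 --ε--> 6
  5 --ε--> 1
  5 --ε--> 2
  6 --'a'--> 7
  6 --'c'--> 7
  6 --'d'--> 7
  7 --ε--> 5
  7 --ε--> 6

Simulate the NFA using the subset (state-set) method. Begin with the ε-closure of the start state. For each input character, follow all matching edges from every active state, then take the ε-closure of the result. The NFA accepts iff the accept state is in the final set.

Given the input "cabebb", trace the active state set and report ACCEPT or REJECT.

initial (ε-close {0}): {0,2}
'c' @ 1: {3,4,6}
'a' @ 2: {1,2,5,6,7}  (accept∈set)
'b' @ 3: {}  — state set empty
rest 'ebb' ignored (set empty)
final: {}; accept 1 not in set

Answer: REJECT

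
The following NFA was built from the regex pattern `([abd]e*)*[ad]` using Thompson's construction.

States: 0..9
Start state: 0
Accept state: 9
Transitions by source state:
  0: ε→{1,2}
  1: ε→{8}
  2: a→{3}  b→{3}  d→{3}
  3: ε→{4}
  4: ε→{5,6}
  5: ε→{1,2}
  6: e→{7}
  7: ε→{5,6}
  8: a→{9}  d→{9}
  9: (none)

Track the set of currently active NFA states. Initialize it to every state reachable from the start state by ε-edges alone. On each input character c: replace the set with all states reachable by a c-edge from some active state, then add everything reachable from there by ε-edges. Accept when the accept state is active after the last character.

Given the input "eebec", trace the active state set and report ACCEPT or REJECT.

Answer: REJECT

Derivation:
S₀ = ε-closure({0}) = {0,1,2,8}
'e' @ 1: {}  — no active states
rest 'ebec' ignored (set empty)
after full input: {}  (accept=9 not in)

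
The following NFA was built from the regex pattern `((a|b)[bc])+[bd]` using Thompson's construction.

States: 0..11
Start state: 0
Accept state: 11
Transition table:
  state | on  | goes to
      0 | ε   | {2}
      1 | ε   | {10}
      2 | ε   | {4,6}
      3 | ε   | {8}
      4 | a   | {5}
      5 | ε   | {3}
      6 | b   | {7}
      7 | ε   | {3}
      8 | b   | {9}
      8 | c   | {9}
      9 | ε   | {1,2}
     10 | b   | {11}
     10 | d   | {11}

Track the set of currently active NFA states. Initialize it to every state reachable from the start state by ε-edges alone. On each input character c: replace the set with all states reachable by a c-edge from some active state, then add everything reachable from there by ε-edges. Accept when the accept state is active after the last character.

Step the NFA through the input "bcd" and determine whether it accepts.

initial (ε-close {0}): {0,2,4,6}
'b' @ 1: {3,7,8}
'c' @ 2: {1,2,4,6,9,10}
'd' @ 3: {11}  (accept∈set)
final: {11}; accept 11 in set

Answer: ACCEPT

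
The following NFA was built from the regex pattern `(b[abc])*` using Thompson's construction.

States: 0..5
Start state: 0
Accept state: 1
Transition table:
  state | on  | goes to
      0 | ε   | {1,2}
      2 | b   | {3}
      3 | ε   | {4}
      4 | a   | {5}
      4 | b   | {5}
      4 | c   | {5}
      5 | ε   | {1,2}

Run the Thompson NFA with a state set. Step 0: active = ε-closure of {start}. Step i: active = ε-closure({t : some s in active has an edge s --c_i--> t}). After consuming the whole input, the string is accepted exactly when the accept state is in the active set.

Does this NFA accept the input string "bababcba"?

Answer: ACCEPT

Derivation:
S₀ = ε-closure({0}) = {0,1,2}
'b' @ 1: {3,4}
'a' @ 2: {1,2,5}  ✓accept
'b' @ 3: {3,4}
'a' @ 4: {1,2,5}  ✓accept
'b' @ 5: {3,4}
'c' @ 6: {1,2,5}  ✓accept
'b' @ 7: {3,4}
'a' @ 8: {1,2,5}  ✓accept
after full input: {1,2,5}  (accept=1 in)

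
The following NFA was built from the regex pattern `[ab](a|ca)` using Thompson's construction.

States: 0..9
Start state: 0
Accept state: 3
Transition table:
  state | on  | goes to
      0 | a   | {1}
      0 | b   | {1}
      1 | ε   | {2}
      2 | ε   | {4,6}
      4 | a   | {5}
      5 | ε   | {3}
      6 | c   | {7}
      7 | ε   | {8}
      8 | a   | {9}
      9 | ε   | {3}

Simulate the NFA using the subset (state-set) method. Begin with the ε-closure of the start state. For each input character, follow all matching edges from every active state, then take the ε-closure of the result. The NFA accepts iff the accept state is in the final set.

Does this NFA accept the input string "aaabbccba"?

S₀ = ε-closure({0}) = {0}
'a' @ 1: {1,2,4,6}
'a' @ 2: {3,5}  ✓accept
'a' @ 3: {}  — dead — no transitions
rest 'bbccba' ignored (set empty)
final: {}; accept 3 not in set

Answer: REJECT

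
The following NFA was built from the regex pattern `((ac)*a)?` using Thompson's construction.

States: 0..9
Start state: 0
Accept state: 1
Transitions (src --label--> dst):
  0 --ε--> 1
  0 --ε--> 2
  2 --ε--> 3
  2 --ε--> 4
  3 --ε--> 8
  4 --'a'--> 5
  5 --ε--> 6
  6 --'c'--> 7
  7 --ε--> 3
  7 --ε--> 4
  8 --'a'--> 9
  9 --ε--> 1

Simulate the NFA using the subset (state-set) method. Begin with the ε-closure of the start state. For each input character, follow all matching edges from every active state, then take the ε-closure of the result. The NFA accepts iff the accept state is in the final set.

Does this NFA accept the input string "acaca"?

initial (ε-close {0}): {0,1,2,3,4,8}
'a' @ 1: {1,5,6,9}  ✓accept
'c' @ 2: {3,4,7,8}
'a' @ 3: {1,5,6,9}  ✓accept
'c' @ 4: {3,4,7,8}
'a' @ 5: {1,5,6,9}  ✓accept
after full input: {1,5,6,9}  (accept=1 in)

Answer: ACCEPT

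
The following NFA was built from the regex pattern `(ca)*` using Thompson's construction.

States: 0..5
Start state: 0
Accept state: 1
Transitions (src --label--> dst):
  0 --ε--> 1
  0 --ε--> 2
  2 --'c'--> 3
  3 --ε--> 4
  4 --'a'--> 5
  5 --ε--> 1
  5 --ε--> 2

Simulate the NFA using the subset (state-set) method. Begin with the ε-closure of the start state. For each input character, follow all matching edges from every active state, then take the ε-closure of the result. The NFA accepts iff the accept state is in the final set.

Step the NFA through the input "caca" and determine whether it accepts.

Answer: ACCEPT

Trace:
S₀ = ε-closure({0}) = {0,1,2}
'c' @ 1: {3,4}
'a' @ 2: {1,2,5}  [accepting]
'c' @ 3: {3,4}
'a' @ 4: {1,2,5}  [accepting]
end set {1,2,5} — state 1 in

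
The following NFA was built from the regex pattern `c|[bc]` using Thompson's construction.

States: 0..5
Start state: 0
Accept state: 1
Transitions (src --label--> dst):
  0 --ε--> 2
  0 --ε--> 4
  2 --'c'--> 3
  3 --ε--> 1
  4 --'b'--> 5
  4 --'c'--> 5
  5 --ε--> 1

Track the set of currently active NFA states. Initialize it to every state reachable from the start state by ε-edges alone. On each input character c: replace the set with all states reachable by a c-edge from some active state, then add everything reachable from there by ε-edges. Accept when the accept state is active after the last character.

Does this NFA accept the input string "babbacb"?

start: ε-closure({0}) = {0,2,4}
'b' @ 1: {1,5}  (accept∈set)
'a' @ 2: {}  — no active states
rest 'bbacb' ignored (set empty)
after full input: {}  (accept=1 not in)

Answer: REJECT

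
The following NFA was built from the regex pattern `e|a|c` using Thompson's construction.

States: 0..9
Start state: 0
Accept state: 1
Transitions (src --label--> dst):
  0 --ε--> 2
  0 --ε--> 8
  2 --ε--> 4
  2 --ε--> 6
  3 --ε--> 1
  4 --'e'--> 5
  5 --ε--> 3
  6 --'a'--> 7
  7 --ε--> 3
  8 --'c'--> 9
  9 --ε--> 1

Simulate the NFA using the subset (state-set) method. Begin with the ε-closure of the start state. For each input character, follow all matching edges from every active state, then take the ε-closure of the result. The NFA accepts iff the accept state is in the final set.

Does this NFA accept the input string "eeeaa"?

S₀ = ε-closure({0}) = {0,2,4,6,8}
'e' @ 1: {1,3,5}  ✓accept
'e' @ 2: {}  — no active states
rest 'eaa' ignored (set empty)
final: {}; accept 1 not in set

Answer: REJECT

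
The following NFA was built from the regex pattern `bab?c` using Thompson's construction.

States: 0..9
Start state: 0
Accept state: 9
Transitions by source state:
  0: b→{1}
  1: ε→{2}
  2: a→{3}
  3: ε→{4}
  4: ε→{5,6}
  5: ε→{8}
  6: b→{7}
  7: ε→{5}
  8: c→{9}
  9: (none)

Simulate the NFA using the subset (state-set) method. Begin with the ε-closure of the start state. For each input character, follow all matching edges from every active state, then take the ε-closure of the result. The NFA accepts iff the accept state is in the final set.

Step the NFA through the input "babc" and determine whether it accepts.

Answer: ACCEPT

Trace:
initial (ε-close {0}): {0}
'b' @ 1: {1,2}
'a' @ 2: {3,4,5,6,8}
'b' @ 3: {5,7,8}
'c' @ 4: {9}  [accepting]
final: {9}; accept 9 in set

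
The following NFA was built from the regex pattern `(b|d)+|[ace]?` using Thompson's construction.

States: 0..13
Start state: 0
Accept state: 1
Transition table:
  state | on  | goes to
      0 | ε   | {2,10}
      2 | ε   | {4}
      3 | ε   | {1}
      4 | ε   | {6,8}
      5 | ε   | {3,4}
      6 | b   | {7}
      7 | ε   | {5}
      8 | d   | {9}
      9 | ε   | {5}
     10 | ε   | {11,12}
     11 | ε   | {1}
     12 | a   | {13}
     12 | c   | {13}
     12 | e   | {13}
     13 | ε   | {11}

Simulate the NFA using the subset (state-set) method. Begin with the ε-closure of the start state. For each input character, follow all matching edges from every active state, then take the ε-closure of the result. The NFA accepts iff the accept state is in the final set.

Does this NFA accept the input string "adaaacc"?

Answer: REJECT

Trace:
S₀ = ε-closure({0}) = {0,1,2,4,6,8,10,11,12}
'a' @ 1: {1,11,13}  (accept∈set)
'd' @ 2: {}  — dead — no transitions
rest 'aaacc' ignored (set empty)
final: {}; accept 1 not in set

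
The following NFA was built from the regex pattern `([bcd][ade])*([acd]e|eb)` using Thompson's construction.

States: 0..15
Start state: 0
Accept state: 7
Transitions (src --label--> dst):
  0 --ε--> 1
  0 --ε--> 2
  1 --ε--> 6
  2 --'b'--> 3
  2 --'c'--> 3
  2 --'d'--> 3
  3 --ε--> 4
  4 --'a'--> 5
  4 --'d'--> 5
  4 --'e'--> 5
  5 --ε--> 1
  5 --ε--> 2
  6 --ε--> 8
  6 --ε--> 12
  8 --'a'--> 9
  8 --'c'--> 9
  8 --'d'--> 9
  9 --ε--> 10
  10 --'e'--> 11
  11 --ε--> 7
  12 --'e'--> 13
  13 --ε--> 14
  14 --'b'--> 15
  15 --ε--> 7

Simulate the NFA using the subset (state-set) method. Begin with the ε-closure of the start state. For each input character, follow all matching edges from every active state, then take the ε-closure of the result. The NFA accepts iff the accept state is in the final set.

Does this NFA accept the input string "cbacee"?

S₀ = ε-closure({0}) = {0,1,2,6,8,12}
'c' @ 1: {3,4,9,10}
'b' @ 2: {}  — dead — no transitions
rest 'acee' ignored (set empty)
final: {}; accept 7 not in set

Answer: REJECT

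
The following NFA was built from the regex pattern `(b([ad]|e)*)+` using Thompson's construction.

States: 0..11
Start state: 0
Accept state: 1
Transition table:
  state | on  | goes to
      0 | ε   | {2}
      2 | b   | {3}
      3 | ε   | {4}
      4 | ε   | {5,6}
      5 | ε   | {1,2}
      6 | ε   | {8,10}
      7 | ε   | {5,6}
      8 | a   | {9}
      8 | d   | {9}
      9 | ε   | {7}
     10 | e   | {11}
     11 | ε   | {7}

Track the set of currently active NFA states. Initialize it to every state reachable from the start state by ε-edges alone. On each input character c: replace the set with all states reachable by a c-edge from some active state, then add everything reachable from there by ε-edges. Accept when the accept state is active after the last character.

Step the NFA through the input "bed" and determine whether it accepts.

Answer: ACCEPT

Trace:
start: ε-closure({0}) = {0,2}
'b' @ 1: {1,2,3,4,5,6,8,10}  ✓accept
'e' @ 2: {1,2,5,6,7,8,10,11}  ✓accept
'd' @ 3: {1,2,5,6,7,8,9,10}  ✓accept
end set {1,2,5,6,7,8,9,10} — state 1 in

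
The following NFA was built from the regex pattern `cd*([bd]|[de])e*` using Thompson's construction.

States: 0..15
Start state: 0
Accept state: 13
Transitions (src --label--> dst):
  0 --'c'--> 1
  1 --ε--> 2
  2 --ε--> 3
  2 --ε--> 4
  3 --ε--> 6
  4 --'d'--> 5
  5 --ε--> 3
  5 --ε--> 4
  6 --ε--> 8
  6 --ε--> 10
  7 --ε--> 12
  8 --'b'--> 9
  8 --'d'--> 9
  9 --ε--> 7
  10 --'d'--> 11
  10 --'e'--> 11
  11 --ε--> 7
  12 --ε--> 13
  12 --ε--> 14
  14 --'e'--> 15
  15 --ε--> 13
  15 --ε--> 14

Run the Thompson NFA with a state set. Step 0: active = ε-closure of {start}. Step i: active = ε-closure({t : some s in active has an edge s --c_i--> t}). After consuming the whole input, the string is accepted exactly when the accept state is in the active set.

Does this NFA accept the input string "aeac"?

Answer: REJECT

Derivation:
initial (ε-close {0}): {0}
'a' @ 1: {}  — state set empty
rest 'eac' ignored (set empty)
end set {} — state 13 not in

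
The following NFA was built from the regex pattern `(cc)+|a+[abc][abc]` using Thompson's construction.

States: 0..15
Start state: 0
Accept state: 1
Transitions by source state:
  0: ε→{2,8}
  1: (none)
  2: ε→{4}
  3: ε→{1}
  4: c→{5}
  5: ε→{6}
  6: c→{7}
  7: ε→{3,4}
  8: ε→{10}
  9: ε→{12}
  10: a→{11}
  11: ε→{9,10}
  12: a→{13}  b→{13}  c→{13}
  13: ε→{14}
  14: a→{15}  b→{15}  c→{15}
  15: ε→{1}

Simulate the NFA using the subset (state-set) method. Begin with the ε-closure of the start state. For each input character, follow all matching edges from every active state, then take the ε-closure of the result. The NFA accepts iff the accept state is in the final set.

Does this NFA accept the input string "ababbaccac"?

initial (ε-close {0}): {0,2,4,8,10}
'a' @ 1: {9,10,11,12}
'b' @ 2: {13,14}
'a' @ 3: {1,15}  (accept∈set)
'b' @ 4: {}  — no active states
rest 'baccac' ignored (set empty)
after full input: {}  (accept=1 not in)

Answer: REJECT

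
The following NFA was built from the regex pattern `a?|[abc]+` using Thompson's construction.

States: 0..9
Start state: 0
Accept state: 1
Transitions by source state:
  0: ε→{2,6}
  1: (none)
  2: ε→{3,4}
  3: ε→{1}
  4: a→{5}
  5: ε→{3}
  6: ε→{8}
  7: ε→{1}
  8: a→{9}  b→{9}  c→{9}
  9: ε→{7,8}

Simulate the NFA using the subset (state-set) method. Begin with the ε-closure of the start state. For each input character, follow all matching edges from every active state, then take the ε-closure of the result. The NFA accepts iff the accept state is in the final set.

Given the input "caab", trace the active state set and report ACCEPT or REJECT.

start: ε-closure({0}) = {0,1,2,3,4,6,8}
'c' @ 1: {1,7,8,9}  (accept∈set)
'a' @ 2: {1,7,8,9}  (accept∈set)
'a' @ 3: {1,7,8,9}  (accept∈set)
'b' @ 4: {1,7,8,9}  (accept∈set)
end set {1,7,8,9} — state 1 in

Answer: ACCEPT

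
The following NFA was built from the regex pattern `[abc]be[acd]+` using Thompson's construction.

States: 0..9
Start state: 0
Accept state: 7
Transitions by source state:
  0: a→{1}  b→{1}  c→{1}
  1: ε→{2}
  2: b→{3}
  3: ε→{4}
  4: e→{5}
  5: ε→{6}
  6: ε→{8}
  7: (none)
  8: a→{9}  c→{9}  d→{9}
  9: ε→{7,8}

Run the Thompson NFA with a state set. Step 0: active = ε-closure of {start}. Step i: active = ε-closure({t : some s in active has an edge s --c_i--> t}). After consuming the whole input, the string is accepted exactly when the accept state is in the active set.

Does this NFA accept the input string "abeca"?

start: ε-closure({0}) = {0}
'a' @ 1: {1,2}
'b' @ 2: {3,4}
'e' @ 3: {5,6,8}
'c' @ 4: {7,8,9}  (accept∈set)
'a' @ 5: {7,8,9}  (accept∈set)
final: {7,8,9}; accept 7 in set

Answer: ACCEPT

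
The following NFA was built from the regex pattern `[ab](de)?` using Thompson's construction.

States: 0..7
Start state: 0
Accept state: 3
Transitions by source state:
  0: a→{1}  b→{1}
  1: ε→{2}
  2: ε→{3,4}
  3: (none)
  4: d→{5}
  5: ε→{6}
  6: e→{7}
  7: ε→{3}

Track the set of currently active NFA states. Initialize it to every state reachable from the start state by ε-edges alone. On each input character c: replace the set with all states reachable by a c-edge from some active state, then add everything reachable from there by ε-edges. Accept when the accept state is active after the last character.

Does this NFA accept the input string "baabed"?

start: ε-closure({0}) = {0}
'b' @ 1: {1,2,3,4}  [accepting]
'a' @ 2: {}  — no active states
rest 'abed' ignored (set empty)
final: {}; accept 3 not in set

Answer: REJECT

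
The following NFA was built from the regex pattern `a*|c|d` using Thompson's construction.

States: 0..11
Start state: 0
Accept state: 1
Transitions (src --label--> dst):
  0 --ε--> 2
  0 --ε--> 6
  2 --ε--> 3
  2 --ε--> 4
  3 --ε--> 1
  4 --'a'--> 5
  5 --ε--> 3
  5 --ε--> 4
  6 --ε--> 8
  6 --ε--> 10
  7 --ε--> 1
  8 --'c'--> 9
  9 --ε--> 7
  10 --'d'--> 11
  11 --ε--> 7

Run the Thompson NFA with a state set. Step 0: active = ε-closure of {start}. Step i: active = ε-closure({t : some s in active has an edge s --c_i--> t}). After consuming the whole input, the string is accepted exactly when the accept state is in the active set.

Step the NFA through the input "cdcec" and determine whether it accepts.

Answer: REJECT

Derivation:
S₀ = ε-closure({0}) = {0,1,2,3,4,6,8,10}
'c' @ 1: {1,7,9}  (accept∈set)
'd' @ 2: {}  — dead — no transitions
rest 'cec' ignored (set empty)
end set {} — state 1 not in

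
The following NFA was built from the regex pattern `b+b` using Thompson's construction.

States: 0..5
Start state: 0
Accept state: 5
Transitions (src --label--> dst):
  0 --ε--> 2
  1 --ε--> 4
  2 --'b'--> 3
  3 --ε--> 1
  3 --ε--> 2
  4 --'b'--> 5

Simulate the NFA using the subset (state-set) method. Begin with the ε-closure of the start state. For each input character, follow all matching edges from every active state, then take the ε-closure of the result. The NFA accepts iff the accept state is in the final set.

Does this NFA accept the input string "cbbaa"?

initial (ε-close {0}): {0,2}
'c' @ 1: {}  — no active states
rest 'bbaa' ignored (set empty)
end set {} — state 5 not in

Answer: REJECT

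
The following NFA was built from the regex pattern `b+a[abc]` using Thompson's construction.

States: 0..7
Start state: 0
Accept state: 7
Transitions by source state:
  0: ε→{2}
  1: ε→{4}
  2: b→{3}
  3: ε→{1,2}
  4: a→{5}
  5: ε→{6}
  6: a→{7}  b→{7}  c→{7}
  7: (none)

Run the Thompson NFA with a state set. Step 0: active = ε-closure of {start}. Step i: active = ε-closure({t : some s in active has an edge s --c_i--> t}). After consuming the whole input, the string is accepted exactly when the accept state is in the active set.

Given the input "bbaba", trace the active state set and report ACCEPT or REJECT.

Answer: REJECT

Derivation:
start: ε-closure({0}) = {0,2}
'b' @ 1: {1,2,3,4}
'b' @ 2: {1,2,3,4}
'a' @ 3: {5,6}
'b' @ 4: {7}  (accept∈set)
'a' @ 5: {}  — dead — no transitions
end set {} — state 7 not in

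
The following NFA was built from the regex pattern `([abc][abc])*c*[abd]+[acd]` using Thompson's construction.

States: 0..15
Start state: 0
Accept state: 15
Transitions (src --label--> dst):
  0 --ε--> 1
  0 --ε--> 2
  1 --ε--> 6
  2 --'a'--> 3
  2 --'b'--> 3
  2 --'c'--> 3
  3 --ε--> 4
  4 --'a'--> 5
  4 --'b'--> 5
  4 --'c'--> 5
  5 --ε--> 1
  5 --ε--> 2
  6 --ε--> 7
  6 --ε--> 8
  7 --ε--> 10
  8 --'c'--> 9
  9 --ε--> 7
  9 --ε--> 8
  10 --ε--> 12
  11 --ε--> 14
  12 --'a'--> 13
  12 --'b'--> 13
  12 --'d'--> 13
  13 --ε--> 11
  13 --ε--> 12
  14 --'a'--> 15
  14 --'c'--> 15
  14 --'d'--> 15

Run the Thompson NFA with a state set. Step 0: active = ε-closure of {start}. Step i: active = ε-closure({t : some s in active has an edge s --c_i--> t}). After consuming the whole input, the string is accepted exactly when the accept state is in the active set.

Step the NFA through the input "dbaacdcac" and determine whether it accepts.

Answer: REJECT

Derivation:
start: ε-closure({0}) = {0,1,2,6,7,8,10,12}
'd' @ 1: {11,12,13,14}
'b' @ 2: {11,12,13,14}
'a' @ 3: {11,12,13,14,15}  ✓accept
'a' @ 4: {11,12,13,14,15}  ✓accept
'c' @ 5: {15}  ✓accept
'd' @ 6: {}  — no active states
rest 'cac' ignored (set empty)
final: {}; accept 15 not in set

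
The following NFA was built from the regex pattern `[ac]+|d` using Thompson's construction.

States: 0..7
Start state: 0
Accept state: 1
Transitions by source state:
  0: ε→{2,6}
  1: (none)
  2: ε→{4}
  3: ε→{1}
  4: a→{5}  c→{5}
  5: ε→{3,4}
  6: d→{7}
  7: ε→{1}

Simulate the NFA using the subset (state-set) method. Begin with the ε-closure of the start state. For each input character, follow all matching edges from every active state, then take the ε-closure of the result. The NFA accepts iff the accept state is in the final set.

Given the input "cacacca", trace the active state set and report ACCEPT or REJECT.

Answer: ACCEPT

Trace:
S₀ = ε-closure({0}) = {0,2,4,6}
'c' @ 1: {1,3,4,5}  [accepting]
'a' @ 2: {1,3,4,5}  [accepting]
'c' @ 3: {1,3,4,5}  [accepting]
'a' @ 4: {1,3,4,5}  [accepting]
'c' @ 5: {1,3,4,5}  [accepting]
'c' @ 6: {1,3,4,5}  [accepting]
'a' @ 7: {1,3,4,5}  [accepting]
final: {1,3,4,5}; accept 1 in set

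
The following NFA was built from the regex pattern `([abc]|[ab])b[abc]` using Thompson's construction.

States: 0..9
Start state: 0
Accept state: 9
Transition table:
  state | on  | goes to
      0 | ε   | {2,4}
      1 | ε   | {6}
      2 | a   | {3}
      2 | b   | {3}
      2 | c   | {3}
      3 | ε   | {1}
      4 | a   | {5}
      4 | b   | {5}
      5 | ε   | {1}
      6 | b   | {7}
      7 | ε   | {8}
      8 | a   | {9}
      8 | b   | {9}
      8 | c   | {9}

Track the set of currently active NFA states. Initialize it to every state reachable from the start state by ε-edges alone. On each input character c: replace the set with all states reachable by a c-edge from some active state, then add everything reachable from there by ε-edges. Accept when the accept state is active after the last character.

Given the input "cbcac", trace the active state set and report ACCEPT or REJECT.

Answer: REJECT

Derivation:
initial (ε-close {0}): {0,2,4}
'c' @ 1: {1,3,6}
'b' @ 2: {7,8}
'c' @ 3: {9}  (accept∈set)
'a' @ 4: {}  — state set empty
rest 'c' ignored (set empty)
after full input: {}  (accept=9 not in)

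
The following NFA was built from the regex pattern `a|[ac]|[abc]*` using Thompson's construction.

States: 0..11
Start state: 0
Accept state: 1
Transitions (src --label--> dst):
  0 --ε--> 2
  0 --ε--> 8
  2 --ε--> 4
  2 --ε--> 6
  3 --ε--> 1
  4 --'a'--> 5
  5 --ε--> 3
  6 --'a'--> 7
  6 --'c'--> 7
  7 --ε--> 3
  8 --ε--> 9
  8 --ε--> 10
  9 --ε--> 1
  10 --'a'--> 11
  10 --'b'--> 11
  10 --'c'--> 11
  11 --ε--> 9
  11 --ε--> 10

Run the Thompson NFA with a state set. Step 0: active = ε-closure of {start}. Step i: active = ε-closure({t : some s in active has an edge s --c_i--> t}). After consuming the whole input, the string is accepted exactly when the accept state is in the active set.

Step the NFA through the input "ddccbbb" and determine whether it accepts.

start: ε-closure({0}) = {0,1,2,4,6,8,9,10}
'd' @ 1: {}  — no active states
rest 'dccbbb' ignored (set empty)
end set {} — state 1 not in

Answer: REJECT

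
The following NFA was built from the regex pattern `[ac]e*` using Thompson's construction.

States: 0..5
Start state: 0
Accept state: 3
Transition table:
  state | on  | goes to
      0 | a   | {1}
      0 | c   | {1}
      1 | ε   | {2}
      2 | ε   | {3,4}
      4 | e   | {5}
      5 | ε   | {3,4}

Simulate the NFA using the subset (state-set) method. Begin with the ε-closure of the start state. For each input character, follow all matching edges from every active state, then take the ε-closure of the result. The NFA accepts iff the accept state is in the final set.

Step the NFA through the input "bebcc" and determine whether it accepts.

Answer: REJECT

Steps:
S₀ = ε-closure({0}) = {0}
'b' @ 1: {}  — state set empty
rest 'ebcc' ignored (set empty)
after full input: {}  (accept=3 not in)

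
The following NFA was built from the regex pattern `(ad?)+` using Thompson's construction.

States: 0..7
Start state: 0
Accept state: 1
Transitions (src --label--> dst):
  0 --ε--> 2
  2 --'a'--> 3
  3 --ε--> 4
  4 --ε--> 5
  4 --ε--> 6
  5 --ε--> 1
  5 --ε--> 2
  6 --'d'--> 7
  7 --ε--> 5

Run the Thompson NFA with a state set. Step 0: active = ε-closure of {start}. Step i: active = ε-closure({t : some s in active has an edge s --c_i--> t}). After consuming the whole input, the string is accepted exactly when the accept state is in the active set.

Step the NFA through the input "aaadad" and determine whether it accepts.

Answer: ACCEPT

Steps:
S₀ = ε-closure({0}) = {0,2}
'a' @ 1: {1,2,3,4,5,6}  (accept∈set)
'a' @ 2: {1,2,3,4,5,6}  (accept∈set)
'a' @ 3: {1,2,3,4,5,6}  (accept∈set)
'd' @ 4: {1,2,5,7}  (accept∈set)
'a' @ 5: {1,2,3,4,5,6}  (accept∈set)
'd' @ 6: {1,2,5,7}  (accept∈set)
after full input: {1,2,5,7}  (accept=1 in)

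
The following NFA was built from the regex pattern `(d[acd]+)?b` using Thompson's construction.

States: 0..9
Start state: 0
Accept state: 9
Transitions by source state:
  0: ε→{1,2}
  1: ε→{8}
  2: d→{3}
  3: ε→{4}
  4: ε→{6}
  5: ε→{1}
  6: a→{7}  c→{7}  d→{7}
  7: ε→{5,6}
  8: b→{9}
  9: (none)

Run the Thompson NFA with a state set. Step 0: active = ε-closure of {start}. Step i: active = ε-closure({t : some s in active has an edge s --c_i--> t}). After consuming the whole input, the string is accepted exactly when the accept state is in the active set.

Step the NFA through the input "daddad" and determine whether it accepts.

S₀ = ε-closure({0}) = {0,1,2,8}
'd' @ 1: {3,4,6}
'a' @ 2: {1,5,6,7,8}
'd' @ 3: {1,5,6,7,8}
'd' @ 4: {1,5,6,7,8}
'a' @ 5: {1,5,6,7,8}
'd' @ 6: {1,5,6,7,8}
final: {1,5,6,7,8}; accept 9 not in set

Answer: REJECT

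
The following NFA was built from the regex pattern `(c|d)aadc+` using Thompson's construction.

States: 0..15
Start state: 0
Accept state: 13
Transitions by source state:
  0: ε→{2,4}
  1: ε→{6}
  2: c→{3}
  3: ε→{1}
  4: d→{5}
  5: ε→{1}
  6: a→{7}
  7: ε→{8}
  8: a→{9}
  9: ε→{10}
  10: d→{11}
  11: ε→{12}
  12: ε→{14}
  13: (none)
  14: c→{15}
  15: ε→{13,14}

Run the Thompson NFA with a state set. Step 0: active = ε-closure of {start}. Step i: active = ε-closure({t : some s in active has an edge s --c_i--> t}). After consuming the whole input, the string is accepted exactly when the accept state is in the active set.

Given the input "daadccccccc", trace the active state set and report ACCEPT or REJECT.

Answer: ACCEPT

Trace:
start: ε-closure({0}) = {0,2,4}
'd' @ 1: {1,5,6}
'a' @ 2: {7,8}
'a' @ 3: {9,10}
'd' @ 4: {11,12,14}
'c' @ 5: {13,14,15}  (accept∈set)
'c' @ 6: {13,14,15}  (accept∈set)
'c' @ 7: {13,14,15}  (accept∈set)
'c' @ 8: {13,14,15}  (accept∈set)
'c' @ 9: {13,14,15}  (accept∈set)
'c' @ 10: {13,14,15}  (accept∈set)
'c' @ 11: {13,14,15}  (accept∈set)
final: {13,14,15}; accept 13 in set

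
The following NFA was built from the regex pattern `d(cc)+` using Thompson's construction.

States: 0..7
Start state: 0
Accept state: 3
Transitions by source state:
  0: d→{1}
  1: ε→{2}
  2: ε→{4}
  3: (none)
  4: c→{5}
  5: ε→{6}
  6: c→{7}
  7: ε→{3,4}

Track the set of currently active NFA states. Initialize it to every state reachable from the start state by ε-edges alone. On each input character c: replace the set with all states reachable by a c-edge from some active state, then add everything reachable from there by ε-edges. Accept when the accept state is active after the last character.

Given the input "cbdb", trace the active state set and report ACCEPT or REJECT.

S₀ = ε-closure({0}) = {0}
'c' @ 1: {}  — no active states
rest 'bdb' ignored (set empty)
end set {} — state 3 not in

Answer: REJECT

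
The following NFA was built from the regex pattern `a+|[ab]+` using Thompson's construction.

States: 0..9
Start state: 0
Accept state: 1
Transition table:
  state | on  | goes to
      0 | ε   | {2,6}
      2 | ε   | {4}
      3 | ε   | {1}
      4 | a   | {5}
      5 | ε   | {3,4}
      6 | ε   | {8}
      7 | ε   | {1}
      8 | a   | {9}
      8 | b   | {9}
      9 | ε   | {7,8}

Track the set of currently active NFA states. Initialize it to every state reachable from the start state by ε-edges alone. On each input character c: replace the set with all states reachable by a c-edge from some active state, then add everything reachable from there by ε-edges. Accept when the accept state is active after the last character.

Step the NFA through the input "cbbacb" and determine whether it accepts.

S₀ = ε-closure({0}) = {0,2,4,6,8}
'c' @ 1: {}  — no active states
rest 'bbacb' ignored (set empty)
final: {}; accept 1 not in set

Answer: REJECT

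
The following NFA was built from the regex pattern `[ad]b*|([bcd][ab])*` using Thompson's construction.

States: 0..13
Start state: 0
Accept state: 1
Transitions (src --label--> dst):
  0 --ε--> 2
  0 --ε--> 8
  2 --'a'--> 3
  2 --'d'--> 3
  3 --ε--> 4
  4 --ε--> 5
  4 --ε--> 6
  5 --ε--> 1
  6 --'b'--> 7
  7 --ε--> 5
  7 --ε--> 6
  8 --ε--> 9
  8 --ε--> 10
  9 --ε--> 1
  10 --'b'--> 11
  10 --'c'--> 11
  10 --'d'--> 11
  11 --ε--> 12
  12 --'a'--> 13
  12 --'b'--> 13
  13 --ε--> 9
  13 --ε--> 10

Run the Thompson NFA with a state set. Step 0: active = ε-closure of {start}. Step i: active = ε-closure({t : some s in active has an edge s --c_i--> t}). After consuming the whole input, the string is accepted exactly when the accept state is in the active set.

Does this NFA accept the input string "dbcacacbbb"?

initial (ε-close {0}): {0,1,2,8,9,10}
'd' @ 1: {1,3,4,5,6,11,12}  [accepting]
'b' @ 2: {1,5,6,7,9,10,13}  [accepting]
'c' @ 3: {11,12}
'a' @ 4: {1,9,10,13}  [accepting]
'c' @ 5: {11,12}
'a' @ 6: {1,9,10,13}  [accepting]
'c' @ 7: {11,12}
'b' @ 8: {1,9,10,13}  [accepting]
'b' @ 9: {11,12}
'b' @ 10: {1,9,10,13}  [accepting]
end set {1,9,10,13} — state 1 in

Answer: ACCEPT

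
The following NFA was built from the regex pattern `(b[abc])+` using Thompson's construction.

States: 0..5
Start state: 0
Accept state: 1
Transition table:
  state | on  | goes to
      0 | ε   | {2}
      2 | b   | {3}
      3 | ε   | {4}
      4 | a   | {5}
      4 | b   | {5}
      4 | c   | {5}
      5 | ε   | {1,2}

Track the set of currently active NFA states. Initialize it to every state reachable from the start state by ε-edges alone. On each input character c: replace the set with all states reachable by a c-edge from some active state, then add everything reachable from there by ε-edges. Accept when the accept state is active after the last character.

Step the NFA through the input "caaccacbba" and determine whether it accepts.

Answer: REJECT

Trace:
S₀ = ε-closure({0}) = {0,2}
'c' @ 1: {}  — no active states
rest 'aaccacbba' ignored (set empty)
end set {} — state 1 not in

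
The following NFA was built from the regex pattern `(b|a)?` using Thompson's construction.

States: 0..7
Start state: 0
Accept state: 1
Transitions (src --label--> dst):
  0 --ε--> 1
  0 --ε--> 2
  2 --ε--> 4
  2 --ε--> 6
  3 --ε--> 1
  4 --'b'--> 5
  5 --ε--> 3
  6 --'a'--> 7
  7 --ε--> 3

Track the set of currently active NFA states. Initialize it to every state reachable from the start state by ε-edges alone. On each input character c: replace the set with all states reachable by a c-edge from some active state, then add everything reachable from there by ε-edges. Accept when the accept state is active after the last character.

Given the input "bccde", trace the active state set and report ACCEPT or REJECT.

Answer: REJECT

Derivation:
start: ε-closure({0}) = {0,1,2,4,6}
'b' @ 1: {1,3,5}  ✓accept
'c' @ 2: {}  — state set empty
rest 'cde' ignored (set empty)
end set {} — state 1 not in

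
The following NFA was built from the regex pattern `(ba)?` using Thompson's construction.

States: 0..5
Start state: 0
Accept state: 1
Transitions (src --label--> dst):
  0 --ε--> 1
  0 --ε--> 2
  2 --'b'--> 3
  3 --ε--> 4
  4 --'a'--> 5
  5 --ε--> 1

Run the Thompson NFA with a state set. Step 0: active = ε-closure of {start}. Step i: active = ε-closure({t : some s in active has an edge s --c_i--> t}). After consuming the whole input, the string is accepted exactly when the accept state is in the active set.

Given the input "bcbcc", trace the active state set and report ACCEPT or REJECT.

Answer: REJECT

Trace:
start: ε-closure({0}) = {0,1,2}
'b' @ 1: {3,4}
'c' @ 2: {}  — no active states
rest 'bcc' ignored (set empty)
end set {} — state 1 not in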